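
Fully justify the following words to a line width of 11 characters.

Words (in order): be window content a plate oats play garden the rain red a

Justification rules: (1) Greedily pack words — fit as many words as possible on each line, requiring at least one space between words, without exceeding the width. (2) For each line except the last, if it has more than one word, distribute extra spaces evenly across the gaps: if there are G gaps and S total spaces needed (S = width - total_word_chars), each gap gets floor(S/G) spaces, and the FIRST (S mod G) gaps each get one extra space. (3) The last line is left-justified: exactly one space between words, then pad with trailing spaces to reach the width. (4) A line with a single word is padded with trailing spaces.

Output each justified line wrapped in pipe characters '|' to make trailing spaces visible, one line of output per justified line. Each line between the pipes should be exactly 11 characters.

Answer: |be   window|
|content   a|
|plate  oats|
|play garden|
|the    rain|
|red a      |

Derivation:
Line 1: ['be', 'window'] (min_width=9, slack=2)
Line 2: ['content', 'a'] (min_width=9, slack=2)
Line 3: ['plate', 'oats'] (min_width=10, slack=1)
Line 4: ['play', 'garden'] (min_width=11, slack=0)
Line 5: ['the', 'rain'] (min_width=8, slack=3)
Line 6: ['red', 'a'] (min_width=5, slack=6)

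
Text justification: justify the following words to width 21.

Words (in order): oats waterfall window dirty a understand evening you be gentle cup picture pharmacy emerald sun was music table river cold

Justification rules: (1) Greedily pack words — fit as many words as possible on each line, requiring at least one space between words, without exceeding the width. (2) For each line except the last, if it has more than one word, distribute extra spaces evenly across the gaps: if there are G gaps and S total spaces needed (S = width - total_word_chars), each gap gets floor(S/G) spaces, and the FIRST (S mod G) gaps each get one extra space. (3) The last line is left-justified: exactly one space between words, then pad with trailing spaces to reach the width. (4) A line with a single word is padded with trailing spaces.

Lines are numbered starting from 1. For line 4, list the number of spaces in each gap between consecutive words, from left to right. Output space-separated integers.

Answer: 2 1

Derivation:
Line 1: ['oats', 'waterfall', 'window'] (min_width=21, slack=0)
Line 2: ['dirty', 'a', 'understand'] (min_width=18, slack=3)
Line 3: ['evening', 'you', 'be', 'gentle'] (min_width=21, slack=0)
Line 4: ['cup', 'picture', 'pharmacy'] (min_width=20, slack=1)
Line 5: ['emerald', 'sun', 'was', 'music'] (min_width=21, slack=0)
Line 6: ['table', 'river', 'cold'] (min_width=16, slack=5)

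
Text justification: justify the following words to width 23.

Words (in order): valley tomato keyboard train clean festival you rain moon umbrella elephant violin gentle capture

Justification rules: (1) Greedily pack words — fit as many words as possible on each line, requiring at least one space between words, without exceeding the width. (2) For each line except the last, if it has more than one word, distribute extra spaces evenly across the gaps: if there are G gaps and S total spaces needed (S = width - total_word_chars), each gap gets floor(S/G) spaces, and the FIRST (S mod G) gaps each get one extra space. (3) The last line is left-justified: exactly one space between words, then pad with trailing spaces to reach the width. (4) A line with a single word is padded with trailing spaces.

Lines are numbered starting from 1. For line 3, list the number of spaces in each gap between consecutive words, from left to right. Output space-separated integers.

Line 1: ['valley', 'tomato', 'keyboard'] (min_width=22, slack=1)
Line 2: ['train', 'clean', 'festival'] (min_width=20, slack=3)
Line 3: ['you', 'rain', 'moon', 'umbrella'] (min_width=22, slack=1)
Line 4: ['elephant', 'violin', 'gentle'] (min_width=22, slack=1)
Line 5: ['capture'] (min_width=7, slack=16)

Answer: 2 1 1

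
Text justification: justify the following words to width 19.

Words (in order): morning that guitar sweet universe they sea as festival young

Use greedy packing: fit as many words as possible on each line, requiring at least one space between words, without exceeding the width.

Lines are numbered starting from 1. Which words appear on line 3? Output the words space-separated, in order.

Answer: sea as festival

Derivation:
Line 1: ['morning', 'that', 'guitar'] (min_width=19, slack=0)
Line 2: ['sweet', 'universe', 'they'] (min_width=19, slack=0)
Line 3: ['sea', 'as', 'festival'] (min_width=15, slack=4)
Line 4: ['young'] (min_width=5, slack=14)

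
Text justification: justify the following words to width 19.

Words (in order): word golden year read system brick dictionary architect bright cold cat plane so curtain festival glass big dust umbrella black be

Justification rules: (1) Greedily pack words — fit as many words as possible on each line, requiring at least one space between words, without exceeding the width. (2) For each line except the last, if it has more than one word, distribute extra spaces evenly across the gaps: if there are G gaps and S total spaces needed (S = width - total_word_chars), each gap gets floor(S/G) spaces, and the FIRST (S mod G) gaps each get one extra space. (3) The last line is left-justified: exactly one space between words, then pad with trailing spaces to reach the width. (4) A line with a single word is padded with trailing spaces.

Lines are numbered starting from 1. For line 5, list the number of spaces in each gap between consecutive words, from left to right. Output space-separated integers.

Line 1: ['word', 'golden', 'year'] (min_width=16, slack=3)
Line 2: ['read', 'system', 'brick'] (min_width=17, slack=2)
Line 3: ['dictionary'] (min_width=10, slack=9)
Line 4: ['architect', 'bright'] (min_width=16, slack=3)
Line 5: ['cold', 'cat', 'plane', 'so'] (min_width=17, slack=2)
Line 6: ['curtain', 'festival'] (min_width=16, slack=3)
Line 7: ['glass', 'big', 'dust'] (min_width=14, slack=5)
Line 8: ['umbrella', 'black', 'be'] (min_width=17, slack=2)

Answer: 2 2 1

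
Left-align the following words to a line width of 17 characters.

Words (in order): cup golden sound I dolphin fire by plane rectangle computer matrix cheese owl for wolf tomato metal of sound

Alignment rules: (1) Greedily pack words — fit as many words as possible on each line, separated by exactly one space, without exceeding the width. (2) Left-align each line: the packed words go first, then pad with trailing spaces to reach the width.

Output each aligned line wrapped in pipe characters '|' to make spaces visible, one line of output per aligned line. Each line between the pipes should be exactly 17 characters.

Line 1: ['cup', 'golden', 'sound'] (min_width=16, slack=1)
Line 2: ['I', 'dolphin', 'fire', 'by'] (min_width=17, slack=0)
Line 3: ['plane', 'rectangle'] (min_width=15, slack=2)
Line 4: ['computer', 'matrix'] (min_width=15, slack=2)
Line 5: ['cheese', 'owl', 'for'] (min_width=14, slack=3)
Line 6: ['wolf', 'tomato', 'metal'] (min_width=17, slack=0)
Line 7: ['of', 'sound'] (min_width=8, slack=9)

Answer: |cup golden sound |
|I dolphin fire by|
|plane rectangle  |
|computer matrix  |
|cheese owl for   |
|wolf tomato metal|
|of sound         |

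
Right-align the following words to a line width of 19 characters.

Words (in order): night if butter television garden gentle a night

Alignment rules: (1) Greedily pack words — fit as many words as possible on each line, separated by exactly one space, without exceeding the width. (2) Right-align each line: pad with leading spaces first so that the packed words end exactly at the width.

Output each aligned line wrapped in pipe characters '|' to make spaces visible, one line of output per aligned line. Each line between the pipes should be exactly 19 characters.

Answer: |    night if butter|
|  television garden|
|     gentle a night|

Derivation:
Line 1: ['night', 'if', 'butter'] (min_width=15, slack=4)
Line 2: ['television', 'garden'] (min_width=17, slack=2)
Line 3: ['gentle', 'a', 'night'] (min_width=14, slack=5)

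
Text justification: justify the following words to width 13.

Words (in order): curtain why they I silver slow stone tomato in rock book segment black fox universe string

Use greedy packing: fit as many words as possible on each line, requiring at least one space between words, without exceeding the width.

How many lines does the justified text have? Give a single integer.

Line 1: ['curtain', 'why'] (min_width=11, slack=2)
Line 2: ['they', 'I', 'silver'] (min_width=13, slack=0)
Line 3: ['slow', 'stone'] (min_width=10, slack=3)
Line 4: ['tomato', 'in'] (min_width=9, slack=4)
Line 5: ['rock', 'book'] (min_width=9, slack=4)
Line 6: ['segment', 'black'] (min_width=13, slack=0)
Line 7: ['fox', 'universe'] (min_width=12, slack=1)
Line 8: ['string'] (min_width=6, slack=7)
Total lines: 8

Answer: 8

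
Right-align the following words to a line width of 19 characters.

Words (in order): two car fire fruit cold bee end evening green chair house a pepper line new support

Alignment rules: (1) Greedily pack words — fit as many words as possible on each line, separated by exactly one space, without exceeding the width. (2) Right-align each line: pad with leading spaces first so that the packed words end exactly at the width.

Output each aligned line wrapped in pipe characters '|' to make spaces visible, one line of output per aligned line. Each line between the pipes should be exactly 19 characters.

Answer: | two car fire fruit|
|       cold bee end|
|evening green chair|
|house a pepper line|
|        new support|

Derivation:
Line 1: ['two', 'car', 'fire', 'fruit'] (min_width=18, slack=1)
Line 2: ['cold', 'bee', 'end'] (min_width=12, slack=7)
Line 3: ['evening', 'green', 'chair'] (min_width=19, slack=0)
Line 4: ['house', 'a', 'pepper', 'line'] (min_width=19, slack=0)
Line 5: ['new', 'support'] (min_width=11, slack=8)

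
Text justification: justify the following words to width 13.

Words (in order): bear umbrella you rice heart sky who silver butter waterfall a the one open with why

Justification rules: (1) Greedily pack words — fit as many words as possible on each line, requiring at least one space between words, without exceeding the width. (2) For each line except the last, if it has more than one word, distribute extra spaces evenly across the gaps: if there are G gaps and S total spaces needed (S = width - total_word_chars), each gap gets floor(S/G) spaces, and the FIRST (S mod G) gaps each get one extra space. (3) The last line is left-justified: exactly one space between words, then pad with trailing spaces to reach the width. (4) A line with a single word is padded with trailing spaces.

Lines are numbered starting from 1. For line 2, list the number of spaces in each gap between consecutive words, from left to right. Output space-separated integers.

Answer: 6

Derivation:
Line 1: ['bear', 'umbrella'] (min_width=13, slack=0)
Line 2: ['you', 'rice'] (min_width=8, slack=5)
Line 3: ['heart', 'sky', 'who'] (min_width=13, slack=0)
Line 4: ['silver', 'butter'] (min_width=13, slack=0)
Line 5: ['waterfall', 'a'] (min_width=11, slack=2)
Line 6: ['the', 'one', 'open'] (min_width=12, slack=1)
Line 7: ['with', 'why'] (min_width=8, slack=5)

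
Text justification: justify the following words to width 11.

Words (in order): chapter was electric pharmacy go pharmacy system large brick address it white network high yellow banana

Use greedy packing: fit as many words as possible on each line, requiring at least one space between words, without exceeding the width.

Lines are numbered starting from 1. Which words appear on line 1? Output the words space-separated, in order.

Line 1: ['chapter', 'was'] (min_width=11, slack=0)
Line 2: ['electric'] (min_width=8, slack=3)
Line 3: ['pharmacy', 'go'] (min_width=11, slack=0)
Line 4: ['pharmacy'] (min_width=8, slack=3)
Line 5: ['system'] (min_width=6, slack=5)
Line 6: ['large', 'brick'] (min_width=11, slack=0)
Line 7: ['address', 'it'] (min_width=10, slack=1)
Line 8: ['white'] (min_width=5, slack=6)
Line 9: ['network'] (min_width=7, slack=4)
Line 10: ['high', 'yellow'] (min_width=11, slack=0)
Line 11: ['banana'] (min_width=6, slack=5)

Answer: chapter was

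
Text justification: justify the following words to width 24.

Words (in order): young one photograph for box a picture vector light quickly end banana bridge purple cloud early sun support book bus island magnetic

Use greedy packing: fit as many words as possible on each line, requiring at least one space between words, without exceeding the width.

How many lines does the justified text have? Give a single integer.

Line 1: ['young', 'one', 'photograph', 'for'] (min_width=24, slack=0)
Line 2: ['box', 'a', 'picture', 'vector'] (min_width=20, slack=4)
Line 3: ['light', 'quickly', 'end', 'banana'] (min_width=24, slack=0)
Line 4: ['bridge', 'purple', 'cloud'] (min_width=19, slack=5)
Line 5: ['early', 'sun', 'support', 'book'] (min_width=22, slack=2)
Line 6: ['bus', 'island', 'magnetic'] (min_width=19, slack=5)
Total lines: 6

Answer: 6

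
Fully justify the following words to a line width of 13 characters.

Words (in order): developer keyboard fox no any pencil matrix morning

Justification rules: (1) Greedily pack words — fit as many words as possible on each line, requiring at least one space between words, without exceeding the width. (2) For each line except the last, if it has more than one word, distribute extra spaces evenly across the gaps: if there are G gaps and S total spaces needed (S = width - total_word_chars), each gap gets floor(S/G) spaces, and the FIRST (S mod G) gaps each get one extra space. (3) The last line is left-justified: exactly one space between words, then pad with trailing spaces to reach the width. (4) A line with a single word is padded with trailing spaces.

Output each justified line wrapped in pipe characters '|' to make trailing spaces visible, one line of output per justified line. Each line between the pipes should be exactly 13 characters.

Line 1: ['developer'] (min_width=9, slack=4)
Line 2: ['keyboard', 'fox'] (min_width=12, slack=1)
Line 3: ['no', 'any', 'pencil'] (min_width=13, slack=0)
Line 4: ['matrix'] (min_width=6, slack=7)
Line 5: ['morning'] (min_width=7, slack=6)

Answer: |developer    |
|keyboard  fox|
|no any pencil|
|matrix       |
|morning      |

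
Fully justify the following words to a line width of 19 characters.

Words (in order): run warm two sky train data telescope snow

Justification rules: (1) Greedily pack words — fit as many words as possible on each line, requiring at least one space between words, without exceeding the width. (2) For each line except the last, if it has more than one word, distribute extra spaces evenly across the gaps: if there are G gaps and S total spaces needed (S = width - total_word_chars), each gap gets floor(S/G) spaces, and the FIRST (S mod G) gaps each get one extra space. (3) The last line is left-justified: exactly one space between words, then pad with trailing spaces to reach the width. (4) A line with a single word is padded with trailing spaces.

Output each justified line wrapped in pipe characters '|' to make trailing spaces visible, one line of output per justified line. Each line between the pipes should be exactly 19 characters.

Line 1: ['run', 'warm', 'two', 'sky'] (min_width=16, slack=3)
Line 2: ['train', 'data'] (min_width=10, slack=9)
Line 3: ['telescope', 'snow'] (min_width=14, slack=5)

Answer: |run  warm  two  sky|
|train          data|
|telescope snow     |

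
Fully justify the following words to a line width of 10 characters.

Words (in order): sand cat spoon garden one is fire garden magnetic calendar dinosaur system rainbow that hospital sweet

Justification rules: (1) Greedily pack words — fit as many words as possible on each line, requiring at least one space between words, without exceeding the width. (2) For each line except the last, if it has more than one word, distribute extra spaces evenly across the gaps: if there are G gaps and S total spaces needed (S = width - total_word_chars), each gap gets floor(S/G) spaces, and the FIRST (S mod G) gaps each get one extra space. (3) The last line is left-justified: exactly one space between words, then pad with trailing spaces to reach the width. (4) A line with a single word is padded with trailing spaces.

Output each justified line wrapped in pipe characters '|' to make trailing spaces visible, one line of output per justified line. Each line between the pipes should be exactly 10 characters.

Answer: |sand   cat|
|spoon     |
|garden one|
|is    fire|
|garden    |
|magnetic  |
|calendar  |
|dinosaur  |
|system    |
|rainbow   |
|that      |
|hospital  |
|sweet     |

Derivation:
Line 1: ['sand', 'cat'] (min_width=8, slack=2)
Line 2: ['spoon'] (min_width=5, slack=5)
Line 3: ['garden', 'one'] (min_width=10, slack=0)
Line 4: ['is', 'fire'] (min_width=7, slack=3)
Line 5: ['garden'] (min_width=6, slack=4)
Line 6: ['magnetic'] (min_width=8, slack=2)
Line 7: ['calendar'] (min_width=8, slack=2)
Line 8: ['dinosaur'] (min_width=8, slack=2)
Line 9: ['system'] (min_width=6, slack=4)
Line 10: ['rainbow'] (min_width=7, slack=3)
Line 11: ['that'] (min_width=4, slack=6)
Line 12: ['hospital'] (min_width=8, slack=2)
Line 13: ['sweet'] (min_width=5, slack=5)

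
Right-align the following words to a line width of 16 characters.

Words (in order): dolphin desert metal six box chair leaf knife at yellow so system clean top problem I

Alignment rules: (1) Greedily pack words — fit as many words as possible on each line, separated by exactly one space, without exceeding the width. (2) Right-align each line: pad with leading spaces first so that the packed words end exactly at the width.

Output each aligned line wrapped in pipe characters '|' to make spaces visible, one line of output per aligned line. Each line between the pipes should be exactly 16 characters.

Answer: |  dolphin desert|
|   metal six box|
|chair leaf knife|
|    at yellow so|
|system clean top|
|       problem I|

Derivation:
Line 1: ['dolphin', 'desert'] (min_width=14, slack=2)
Line 2: ['metal', 'six', 'box'] (min_width=13, slack=3)
Line 3: ['chair', 'leaf', 'knife'] (min_width=16, slack=0)
Line 4: ['at', 'yellow', 'so'] (min_width=12, slack=4)
Line 5: ['system', 'clean', 'top'] (min_width=16, slack=0)
Line 6: ['problem', 'I'] (min_width=9, slack=7)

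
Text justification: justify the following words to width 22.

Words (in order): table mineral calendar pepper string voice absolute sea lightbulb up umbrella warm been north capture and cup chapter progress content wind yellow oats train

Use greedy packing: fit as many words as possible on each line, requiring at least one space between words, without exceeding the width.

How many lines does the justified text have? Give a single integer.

Line 1: ['table', 'mineral', 'calendar'] (min_width=22, slack=0)
Line 2: ['pepper', 'string', 'voice'] (min_width=19, slack=3)
Line 3: ['absolute', 'sea', 'lightbulb'] (min_width=22, slack=0)
Line 4: ['up', 'umbrella', 'warm', 'been'] (min_width=21, slack=1)
Line 5: ['north', 'capture', 'and', 'cup'] (min_width=21, slack=1)
Line 6: ['chapter', 'progress'] (min_width=16, slack=6)
Line 7: ['content', 'wind', 'yellow'] (min_width=19, slack=3)
Line 8: ['oats', 'train'] (min_width=10, slack=12)
Total lines: 8

Answer: 8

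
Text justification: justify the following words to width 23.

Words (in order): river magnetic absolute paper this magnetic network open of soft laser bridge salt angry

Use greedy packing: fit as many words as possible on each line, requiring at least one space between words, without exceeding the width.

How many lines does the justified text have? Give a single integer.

Line 1: ['river', 'magnetic', 'absolute'] (min_width=23, slack=0)
Line 2: ['paper', 'this', 'magnetic'] (min_width=19, slack=4)
Line 3: ['network', 'open', 'of', 'soft'] (min_width=20, slack=3)
Line 4: ['laser', 'bridge', 'salt', 'angry'] (min_width=23, slack=0)
Total lines: 4

Answer: 4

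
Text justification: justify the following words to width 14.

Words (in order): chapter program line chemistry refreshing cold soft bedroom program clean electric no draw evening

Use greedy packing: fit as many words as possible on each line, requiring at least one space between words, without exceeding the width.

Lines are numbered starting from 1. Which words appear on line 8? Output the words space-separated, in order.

Answer: electric no

Derivation:
Line 1: ['chapter'] (min_width=7, slack=7)
Line 2: ['program', 'line'] (min_width=12, slack=2)
Line 3: ['chemistry'] (min_width=9, slack=5)
Line 4: ['refreshing'] (min_width=10, slack=4)
Line 5: ['cold', 'soft'] (min_width=9, slack=5)
Line 6: ['bedroom'] (min_width=7, slack=7)
Line 7: ['program', 'clean'] (min_width=13, slack=1)
Line 8: ['electric', 'no'] (min_width=11, slack=3)
Line 9: ['draw', 'evening'] (min_width=12, slack=2)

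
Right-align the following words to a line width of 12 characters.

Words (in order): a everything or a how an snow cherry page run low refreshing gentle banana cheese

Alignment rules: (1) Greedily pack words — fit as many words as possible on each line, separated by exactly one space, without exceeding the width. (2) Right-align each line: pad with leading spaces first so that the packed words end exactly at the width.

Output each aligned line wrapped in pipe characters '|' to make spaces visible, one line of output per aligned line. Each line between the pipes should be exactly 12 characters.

Answer: |a everything|
| or a how an|
| snow cherry|
|page run low|
|  refreshing|
|      gentle|
|      banana|
|      cheese|

Derivation:
Line 1: ['a', 'everything'] (min_width=12, slack=0)
Line 2: ['or', 'a', 'how', 'an'] (min_width=11, slack=1)
Line 3: ['snow', 'cherry'] (min_width=11, slack=1)
Line 4: ['page', 'run', 'low'] (min_width=12, slack=0)
Line 5: ['refreshing'] (min_width=10, slack=2)
Line 6: ['gentle'] (min_width=6, slack=6)
Line 7: ['banana'] (min_width=6, slack=6)
Line 8: ['cheese'] (min_width=6, slack=6)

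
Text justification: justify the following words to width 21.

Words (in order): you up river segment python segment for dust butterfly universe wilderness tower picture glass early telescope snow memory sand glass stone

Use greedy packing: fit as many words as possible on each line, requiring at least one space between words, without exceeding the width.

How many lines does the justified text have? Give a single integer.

Answer: 8

Derivation:
Line 1: ['you', 'up', 'river', 'segment'] (min_width=20, slack=1)
Line 2: ['python', 'segment', 'for'] (min_width=18, slack=3)
Line 3: ['dust', 'butterfly'] (min_width=14, slack=7)
Line 4: ['universe', 'wilderness'] (min_width=19, slack=2)
Line 5: ['tower', 'picture', 'glass'] (min_width=19, slack=2)
Line 6: ['early', 'telescope', 'snow'] (min_width=20, slack=1)
Line 7: ['memory', 'sand', 'glass'] (min_width=17, slack=4)
Line 8: ['stone'] (min_width=5, slack=16)
Total lines: 8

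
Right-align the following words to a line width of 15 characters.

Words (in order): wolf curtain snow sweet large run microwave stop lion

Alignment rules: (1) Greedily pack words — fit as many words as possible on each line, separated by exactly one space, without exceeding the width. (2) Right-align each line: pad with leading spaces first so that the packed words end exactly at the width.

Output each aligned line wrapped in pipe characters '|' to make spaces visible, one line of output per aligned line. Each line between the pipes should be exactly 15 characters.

Line 1: ['wolf', 'curtain'] (min_width=12, slack=3)
Line 2: ['snow', 'sweet'] (min_width=10, slack=5)
Line 3: ['large', 'run'] (min_width=9, slack=6)
Line 4: ['microwave', 'stop'] (min_width=14, slack=1)
Line 5: ['lion'] (min_width=4, slack=11)

Answer: |   wolf curtain|
|     snow sweet|
|      large run|
| microwave stop|
|           lion|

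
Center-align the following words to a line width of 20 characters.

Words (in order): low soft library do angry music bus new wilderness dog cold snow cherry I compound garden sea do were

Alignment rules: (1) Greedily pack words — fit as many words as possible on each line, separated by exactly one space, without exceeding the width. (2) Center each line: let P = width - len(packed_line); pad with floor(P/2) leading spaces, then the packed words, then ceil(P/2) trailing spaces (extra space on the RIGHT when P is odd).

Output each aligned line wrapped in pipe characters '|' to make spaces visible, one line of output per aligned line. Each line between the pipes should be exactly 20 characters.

Answer: |low soft library do |
|angry music bus new |
|wilderness dog cold |
|   snow cherry I    |
|compound garden sea |
|      do were       |

Derivation:
Line 1: ['low', 'soft', 'library', 'do'] (min_width=19, slack=1)
Line 2: ['angry', 'music', 'bus', 'new'] (min_width=19, slack=1)
Line 3: ['wilderness', 'dog', 'cold'] (min_width=19, slack=1)
Line 4: ['snow', 'cherry', 'I'] (min_width=13, slack=7)
Line 5: ['compound', 'garden', 'sea'] (min_width=19, slack=1)
Line 6: ['do', 'were'] (min_width=7, slack=13)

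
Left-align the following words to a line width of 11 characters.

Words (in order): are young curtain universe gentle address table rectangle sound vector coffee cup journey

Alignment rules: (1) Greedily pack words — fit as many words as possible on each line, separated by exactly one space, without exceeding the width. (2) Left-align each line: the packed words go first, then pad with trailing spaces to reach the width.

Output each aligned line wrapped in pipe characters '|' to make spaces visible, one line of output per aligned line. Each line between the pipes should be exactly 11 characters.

Answer: |are young  |
|curtain    |
|universe   |
|gentle     |
|address    |
|table      |
|rectangle  |
|sound      |
|vector     |
|coffee cup |
|journey    |

Derivation:
Line 1: ['are', 'young'] (min_width=9, slack=2)
Line 2: ['curtain'] (min_width=7, slack=4)
Line 3: ['universe'] (min_width=8, slack=3)
Line 4: ['gentle'] (min_width=6, slack=5)
Line 5: ['address'] (min_width=7, slack=4)
Line 6: ['table'] (min_width=5, slack=6)
Line 7: ['rectangle'] (min_width=9, slack=2)
Line 8: ['sound'] (min_width=5, slack=6)
Line 9: ['vector'] (min_width=6, slack=5)
Line 10: ['coffee', 'cup'] (min_width=10, slack=1)
Line 11: ['journey'] (min_width=7, slack=4)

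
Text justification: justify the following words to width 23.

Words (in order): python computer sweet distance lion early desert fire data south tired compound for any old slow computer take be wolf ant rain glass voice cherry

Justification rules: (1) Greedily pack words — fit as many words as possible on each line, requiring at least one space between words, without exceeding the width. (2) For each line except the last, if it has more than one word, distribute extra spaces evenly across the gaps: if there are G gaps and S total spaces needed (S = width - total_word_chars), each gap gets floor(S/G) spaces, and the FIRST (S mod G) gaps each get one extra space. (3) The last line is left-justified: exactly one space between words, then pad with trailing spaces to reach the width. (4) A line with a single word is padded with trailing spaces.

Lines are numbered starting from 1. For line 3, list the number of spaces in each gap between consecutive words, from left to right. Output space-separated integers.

Line 1: ['python', 'computer', 'sweet'] (min_width=21, slack=2)
Line 2: ['distance', 'lion', 'early'] (min_width=19, slack=4)
Line 3: ['desert', 'fire', 'data', 'south'] (min_width=22, slack=1)
Line 4: ['tired', 'compound', 'for', 'any'] (min_width=22, slack=1)
Line 5: ['old', 'slow', 'computer', 'take'] (min_width=22, slack=1)
Line 6: ['be', 'wolf', 'ant', 'rain', 'glass'] (min_width=22, slack=1)
Line 7: ['voice', 'cherry'] (min_width=12, slack=11)

Answer: 2 1 1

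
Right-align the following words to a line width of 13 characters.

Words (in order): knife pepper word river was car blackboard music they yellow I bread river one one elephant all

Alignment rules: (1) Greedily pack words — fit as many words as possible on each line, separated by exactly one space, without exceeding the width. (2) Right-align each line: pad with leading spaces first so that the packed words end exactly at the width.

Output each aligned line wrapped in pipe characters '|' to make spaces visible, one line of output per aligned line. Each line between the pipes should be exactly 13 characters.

Line 1: ['knife', 'pepper'] (min_width=12, slack=1)
Line 2: ['word', 'river'] (min_width=10, slack=3)
Line 3: ['was', 'car'] (min_width=7, slack=6)
Line 4: ['blackboard'] (min_width=10, slack=3)
Line 5: ['music', 'they'] (min_width=10, slack=3)
Line 6: ['yellow', 'I'] (min_width=8, slack=5)
Line 7: ['bread', 'river'] (min_width=11, slack=2)
Line 8: ['one', 'one'] (min_width=7, slack=6)
Line 9: ['elephant', 'all'] (min_width=12, slack=1)

Answer: | knife pepper|
|   word river|
|      was car|
|   blackboard|
|   music they|
|     yellow I|
|  bread river|
|      one one|
| elephant all|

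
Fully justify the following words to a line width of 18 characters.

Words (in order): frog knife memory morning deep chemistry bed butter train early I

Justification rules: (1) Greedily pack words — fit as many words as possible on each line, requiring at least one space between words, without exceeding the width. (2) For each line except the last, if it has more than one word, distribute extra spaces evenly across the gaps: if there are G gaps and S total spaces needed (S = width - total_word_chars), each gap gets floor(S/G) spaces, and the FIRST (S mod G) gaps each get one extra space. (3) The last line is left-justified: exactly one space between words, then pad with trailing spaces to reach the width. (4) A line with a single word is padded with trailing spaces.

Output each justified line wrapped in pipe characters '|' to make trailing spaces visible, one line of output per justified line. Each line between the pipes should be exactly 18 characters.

Line 1: ['frog', 'knife', 'memory'] (min_width=17, slack=1)
Line 2: ['morning', 'deep'] (min_width=12, slack=6)
Line 3: ['chemistry', 'bed'] (min_width=13, slack=5)
Line 4: ['butter', 'train', 'early'] (min_width=18, slack=0)
Line 5: ['I'] (min_width=1, slack=17)

Answer: |frog  knife memory|
|morning       deep|
|chemistry      bed|
|butter train early|
|I                 |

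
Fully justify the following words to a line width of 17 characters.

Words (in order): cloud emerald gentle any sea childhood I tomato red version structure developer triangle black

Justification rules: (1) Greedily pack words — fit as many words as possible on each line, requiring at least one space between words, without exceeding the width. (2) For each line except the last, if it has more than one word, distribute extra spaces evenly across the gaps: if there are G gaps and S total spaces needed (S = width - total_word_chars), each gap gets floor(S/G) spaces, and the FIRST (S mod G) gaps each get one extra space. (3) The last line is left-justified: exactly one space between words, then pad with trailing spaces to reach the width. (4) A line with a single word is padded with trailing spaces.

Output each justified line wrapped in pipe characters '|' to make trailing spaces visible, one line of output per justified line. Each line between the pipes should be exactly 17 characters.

Answer: |cloud     emerald|
|gentle   any  sea|
|childhood       I|
|tomato        red|
|version structure|
|developer        |
|triangle black   |

Derivation:
Line 1: ['cloud', 'emerald'] (min_width=13, slack=4)
Line 2: ['gentle', 'any', 'sea'] (min_width=14, slack=3)
Line 3: ['childhood', 'I'] (min_width=11, slack=6)
Line 4: ['tomato', 'red'] (min_width=10, slack=7)
Line 5: ['version', 'structure'] (min_width=17, slack=0)
Line 6: ['developer'] (min_width=9, slack=8)
Line 7: ['triangle', 'black'] (min_width=14, slack=3)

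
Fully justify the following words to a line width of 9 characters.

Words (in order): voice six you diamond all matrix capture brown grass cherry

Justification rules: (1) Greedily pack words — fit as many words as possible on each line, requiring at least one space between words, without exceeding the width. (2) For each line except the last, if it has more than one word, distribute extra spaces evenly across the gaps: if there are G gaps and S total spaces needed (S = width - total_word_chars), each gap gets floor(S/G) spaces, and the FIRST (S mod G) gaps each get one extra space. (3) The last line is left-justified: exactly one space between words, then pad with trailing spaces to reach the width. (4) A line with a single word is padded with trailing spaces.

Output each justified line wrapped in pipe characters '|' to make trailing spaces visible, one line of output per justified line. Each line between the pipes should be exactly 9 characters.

Answer: |voice six|
|you      |
|diamond  |
|all      |
|matrix   |
|capture  |
|brown    |
|grass    |
|cherry   |

Derivation:
Line 1: ['voice', 'six'] (min_width=9, slack=0)
Line 2: ['you'] (min_width=3, slack=6)
Line 3: ['diamond'] (min_width=7, slack=2)
Line 4: ['all'] (min_width=3, slack=6)
Line 5: ['matrix'] (min_width=6, slack=3)
Line 6: ['capture'] (min_width=7, slack=2)
Line 7: ['brown'] (min_width=5, slack=4)
Line 8: ['grass'] (min_width=5, slack=4)
Line 9: ['cherry'] (min_width=6, slack=3)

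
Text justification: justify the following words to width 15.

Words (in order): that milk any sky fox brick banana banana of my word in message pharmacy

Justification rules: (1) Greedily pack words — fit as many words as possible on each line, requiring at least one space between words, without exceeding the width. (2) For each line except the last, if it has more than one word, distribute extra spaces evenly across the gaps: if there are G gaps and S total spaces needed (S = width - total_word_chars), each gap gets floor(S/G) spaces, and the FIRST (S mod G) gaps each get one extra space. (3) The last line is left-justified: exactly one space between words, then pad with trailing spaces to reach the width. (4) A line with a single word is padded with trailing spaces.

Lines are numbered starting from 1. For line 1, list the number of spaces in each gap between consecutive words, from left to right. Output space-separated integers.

Line 1: ['that', 'milk', 'any'] (min_width=13, slack=2)
Line 2: ['sky', 'fox', 'brick'] (min_width=13, slack=2)
Line 3: ['banana', 'banana'] (min_width=13, slack=2)
Line 4: ['of', 'my', 'word', 'in'] (min_width=13, slack=2)
Line 5: ['message'] (min_width=7, slack=8)
Line 6: ['pharmacy'] (min_width=8, slack=7)

Answer: 2 2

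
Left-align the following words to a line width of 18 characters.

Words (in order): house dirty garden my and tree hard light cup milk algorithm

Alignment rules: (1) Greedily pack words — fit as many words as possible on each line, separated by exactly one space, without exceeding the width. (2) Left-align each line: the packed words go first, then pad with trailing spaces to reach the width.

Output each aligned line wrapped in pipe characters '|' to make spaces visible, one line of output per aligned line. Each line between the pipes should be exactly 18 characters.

Line 1: ['house', 'dirty', 'garden'] (min_width=18, slack=0)
Line 2: ['my', 'and', 'tree', 'hard'] (min_width=16, slack=2)
Line 3: ['light', 'cup', 'milk'] (min_width=14, slack=4)
Line 4: ['algorithm'] (min_width=9, slack=9)

Answer: |house dirty garden|
|my and tree hard  |
|light cup milk    |
|algorithm         |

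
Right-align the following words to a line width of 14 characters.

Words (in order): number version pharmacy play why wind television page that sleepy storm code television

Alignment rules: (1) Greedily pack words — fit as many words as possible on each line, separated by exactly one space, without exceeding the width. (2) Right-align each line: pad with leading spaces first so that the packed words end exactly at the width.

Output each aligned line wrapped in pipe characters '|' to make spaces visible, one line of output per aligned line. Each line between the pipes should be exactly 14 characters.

Line 1: ['number', 'version'] (min_width=14, slack=0)
Line 2: ['pharmacy', 'play'] (min_width=13, slack=1)
Line 3: ['why', 'wind'] (min_width=8, slack=6)
Line 4: ['television'] (min_width=10, slack=4)
Line 5: ['page', 'that'] (min_width=9, slack=5)
Line 6: ['sleepy', 'storm'] (min_width=12, slack=2)
Line 7: ['code'] (min_width=4, slack=10)
Line 8: ['television'] (min_width=10, slack=4)

Answer: |number version|
| pharmacy play|
|      why wind|
|    television|
|     page that|
|  sleepy storm|
|          code|
|    television|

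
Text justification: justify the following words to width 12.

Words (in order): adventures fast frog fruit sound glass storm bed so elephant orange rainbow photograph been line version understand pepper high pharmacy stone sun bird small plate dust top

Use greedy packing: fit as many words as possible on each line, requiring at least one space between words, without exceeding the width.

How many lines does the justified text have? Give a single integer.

Line 1: ['adventures'] (min_width=10, slack=2)
Line 2: ['fast', 'frog'] (min_width=9, slack=3)
Line 3: ['fruit', 'sound'] (min_width=11, slack=1)
Line 4: ['glass', 'storm'] (min_width=11, slack=1)
Line 5: ['bed', 'so'] (min_width=6, slack=6)
Line 6: ['elephant'] (min_width=8, slack=4)
Line 7: ['orange'] (min_width=6, slack=6)
Line 8: ['rainbow'] (min_width=7, slack=5)
Line 9: ['photograph'] (min_width=10, slack=2)
Line 10: ['been', 'line'] (min_width=9, slack=3)
Line 11: ['version'] (min_width=7, slack=5)
Line 12: ['understand'] (min_width=10, slack=2)
Line 13: ['pepper', 'high'] (min_width=11, slack=1)
Line 14: ['pharmacy'] (min_width=8, slack=4)
Line 15: ['stone', 'sun'] (min_width=9, slack=3)
Line 16: ['bird', 'small'] (min_width=10, slack=2)
Line 17: ['plate', 'dust'] (min_width=10, slack=2)
Line 18: ['top'] (min_width=3, slack=9)
Total lines: 18

Answer: 18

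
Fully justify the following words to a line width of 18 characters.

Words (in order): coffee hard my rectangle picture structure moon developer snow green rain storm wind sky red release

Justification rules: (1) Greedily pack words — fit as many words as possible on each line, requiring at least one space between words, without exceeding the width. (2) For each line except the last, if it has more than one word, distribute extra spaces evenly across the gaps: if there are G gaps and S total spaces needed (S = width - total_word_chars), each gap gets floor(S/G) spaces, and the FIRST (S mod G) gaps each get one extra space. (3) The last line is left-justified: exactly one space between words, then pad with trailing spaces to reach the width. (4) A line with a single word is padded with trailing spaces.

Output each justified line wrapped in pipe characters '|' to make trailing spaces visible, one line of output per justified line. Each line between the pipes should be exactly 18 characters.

Answer: |coffee   hard   my|
|rectangle  picture|
|structure     moon|
|developer     snow|
|green  rain  storm|
|wind    sky    red|
|release           |

Derivation:
Line 1: ['coffee', 'hard', 'my'] (min_width=14, slack=4)
Line 2: ['rectangle', 'picture'] (min_width=17, slack=1)
Line 3: ['structure', 'moon'] (min_width=14, slack=4)
Line 4: ['developer', 'snow'] (min_width=14, slack=4)
Line 5: ['green', 'rain', 'storm'] (min_width=16, slack=2)
Line 6: ['wind', 'sky', 'red'] (min_width=12, slack=6)
Line 7: ['release'] (min_width=7, slack=11)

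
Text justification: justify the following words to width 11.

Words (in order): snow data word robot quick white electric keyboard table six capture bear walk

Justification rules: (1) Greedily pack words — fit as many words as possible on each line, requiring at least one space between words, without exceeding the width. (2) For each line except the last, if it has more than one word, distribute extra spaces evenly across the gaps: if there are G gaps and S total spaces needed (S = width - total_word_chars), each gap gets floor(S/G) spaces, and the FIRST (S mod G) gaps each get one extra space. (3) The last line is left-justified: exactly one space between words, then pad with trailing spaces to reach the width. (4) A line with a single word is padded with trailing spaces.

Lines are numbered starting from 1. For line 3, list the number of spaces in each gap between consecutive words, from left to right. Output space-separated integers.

Answer: 1

Derivation:
Line 1: ['snow', 'data'] (min_width=9, slack=2)
Line 2: ['word', 'robot'] (min_width=10, slack=1)
Line 3: ['quick', 'white'] (min_width=11, slack=0)
Line 4: ['electric'] (min_width=8, slack=3)
Line 5: ['keyboard'] (min_width=8, slack=3)
Line 6: ['table', 'six'] (min_width=9, slack=2)
Line 7: ['capture'] (min_width=7, slack=4)
Line 8: ['bear', 'walk'] (min_width=9, slack=2)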